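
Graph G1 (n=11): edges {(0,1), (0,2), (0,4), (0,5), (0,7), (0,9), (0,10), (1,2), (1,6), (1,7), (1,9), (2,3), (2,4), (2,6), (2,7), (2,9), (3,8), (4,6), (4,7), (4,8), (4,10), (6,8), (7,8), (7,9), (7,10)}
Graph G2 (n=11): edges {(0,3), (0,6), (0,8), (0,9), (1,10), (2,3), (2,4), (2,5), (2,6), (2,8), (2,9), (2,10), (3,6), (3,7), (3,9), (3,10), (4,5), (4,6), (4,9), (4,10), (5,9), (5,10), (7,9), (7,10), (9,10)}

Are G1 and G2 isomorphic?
Yes, isomorphic

The graphs are isomorphic.
One valid mapping φ: V(G1) → V(G2): 0→10, 1→4, 2→2, 3→8, 4→3, 5→1, 6→6, 7→9, 8→0, 9→5, 10→7

Verify φ preserves adjacency — for each edge of G1, its image is an edge of G2:
  (0,1) → (φ(0),φ(1)) = (4,10) ∈ E(G2) ✓
  (0,2) → (φ(0),φ(2)) = (2,10) ∈ E(G2) ✓
  (0,4) → (φ(0),φ(4)) = (3,10) ∈ E(G2) ✓
  (0,5) → (φ(0),φ(5)) = (1,10) ∈ E(G2) ✓
  (0,7) → (φ(0),φ(7)) = (9,10) ∈ E(G2) ✓
  (0,9) → (φ(0),φ(9)) = (5,10) ∈ E(G2) ✓
  (0,10) → (φ(0),φ(10)) = (7,10) ∈ E(G2) ✓
  (1,2) → (φ(1),φ(2)) = (2,4) ∈ E(G2) ✓
  (1,6) → (φ(1),φ(6)) = (4,6) ∈ E(G2) ✓
  (1,7) → (φ(1),φ(7)) = (4,9) ∈ E(G2) ✓
  (1,9) → (φ(1),φ(9)) = (4,5) ∈ E(G2) ✓
  (2,3) → (φ(2),φ(3)) = (2,8) ∈ E(G2) ✓
  (2,4) → (φ(2),φ(4)) = (2,3) ∈ E(G2) ✓
  (2,6) → (φ(2),φ(6)) = (2,6) ∈ E(G2) ✓
  (2,7) → (φ(2),φ(7)) = (2,9) ∈ E(G2) ✓
  (2,9) → (φ(2),φ(9)) = (2,5) ∈ E(G2) ✓
  (3,8) → (φ(3),φ(8)) = (0,8) ∈ E(G2) ✓
  (4,6) → (φ(4),φ(6)) = (3,6) ∈ E(G2) ✓
  (4,7) → (φ(4),φ(7)) = (3,9) ∈ E(G2) ✓
  (4,8) → (φ(4),φ(8)) = (0,3) ∈ E(G2) ✓
  (4,10) → (φ(4),φ(10)) = (3,7) ∈ E(G2) ✓
  (6,8) → (φ(6),φ(8)) = (0,6) ∈ E(G2) ✓
  (7,8) → (φ(7),φ(8)) = (0,9) ∈ E(G2) ✓
  (7,9) → (φ(7),φ(9)) = (5,9) ∈ E(G2) ✓
  (7,10) → (φ(7),φ(10)) = (7,9) ∈ E(G2) ✓
All 25 edges of G1 map to edges of G2, and |E(G1)| = |E(G2)| = 25, so φ is a bijection on edges as well as vertices. Hence G1 ≅ G2.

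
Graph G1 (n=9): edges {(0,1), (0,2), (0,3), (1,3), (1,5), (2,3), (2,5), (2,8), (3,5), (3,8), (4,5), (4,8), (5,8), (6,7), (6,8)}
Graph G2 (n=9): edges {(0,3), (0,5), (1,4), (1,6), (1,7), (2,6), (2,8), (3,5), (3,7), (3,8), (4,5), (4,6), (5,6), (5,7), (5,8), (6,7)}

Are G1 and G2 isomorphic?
No, not isomorphic

The graphs are NOT isomorphic.

Counting triangles (3-cliques): G1 has 8, G2 has 7.
Triangle count is an isomorphism invariant, so differing triangle counts rule out isomorphism.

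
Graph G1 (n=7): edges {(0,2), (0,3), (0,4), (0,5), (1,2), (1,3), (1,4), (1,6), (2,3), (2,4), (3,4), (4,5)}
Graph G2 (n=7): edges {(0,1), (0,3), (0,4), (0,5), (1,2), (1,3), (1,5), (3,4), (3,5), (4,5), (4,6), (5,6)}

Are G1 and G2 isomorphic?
Yes, isomorphic

The graphs are isomorphic.
One valid mapping φ: V(G1) → V(G2): 0→4, 1→1, 2→3, 3→0, 4→5, 5→6, 6→2

Verify φ preserves adjacency — for each edge of G1, its image is an edge of G2:
  (0,2) → (φ(0),φ(2)) = (3,4) ∈ E(G2) ✓
  (0,3) → (φ(0),φ(3)) = (0,4) ∈ E(G2) ✓
  (0,4) → (φ(0),φ(4)) = (4,5) ∈ E(G2) ✓
  (0,5) → (φ(0),φ(5)) = (4,6) ∈ E(G2) ✓
  (1,2) → (φ(1),φ(2)) = (1,3) ∈ E(G2) ✓
  (1,3) → (φ(1),φ(3)) = (0,1) ∈ E(G2) ✓
  (1,4) → (φ(1),φ(4)) = (1,5) ∈ E(G2) ✓
  (1,6) → (φ(1),φ(6)) = (1,2) ∈ E(G2) ✓
  (2,3) → (φ(2),φ(3)) = (0,3) ∈ E(G2) ✓
  (2,4) → (φ(2),φ(4)) = (3,5) ∈ E(G2) ✓
  (3,4) → (φ(3),φ(4)) = (0,5) ∈ E(G2) ✓
  (4,5) → (φ(4),φ(5)) = (5,6) ∈ E(G2) ✓
All 12 edges of G1 map to edges of G2, and |E(G1)| = |E(G2)| = 12, so φ is a bijection on edges as well as vertices. Hence G1 ≅ G2.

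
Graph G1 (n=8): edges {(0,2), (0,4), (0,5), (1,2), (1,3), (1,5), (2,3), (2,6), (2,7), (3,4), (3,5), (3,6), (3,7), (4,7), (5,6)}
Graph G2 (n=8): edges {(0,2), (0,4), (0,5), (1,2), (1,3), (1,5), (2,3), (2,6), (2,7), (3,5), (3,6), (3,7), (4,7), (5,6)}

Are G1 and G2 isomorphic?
No, not isomorphic

The graphs are NOT isomorphic.

Counting edges: G1 has 15 edge(s); G2 has 14 edge(s).
Edge count is an isomorphism invariant (a bijection on vertices induces a bijection on edges), so differing edge counts rule out isomorphism.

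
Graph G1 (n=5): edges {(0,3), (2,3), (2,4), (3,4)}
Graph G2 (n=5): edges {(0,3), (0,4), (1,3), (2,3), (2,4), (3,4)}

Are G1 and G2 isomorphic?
No, not isomorphic

The graphs are NOT isomorphic.

Counting triangles (3-cliques): G1 has 1, G2 has 2.
Triangle count is an isomorphism invariant, so differing triangle counts rule out isomorphism.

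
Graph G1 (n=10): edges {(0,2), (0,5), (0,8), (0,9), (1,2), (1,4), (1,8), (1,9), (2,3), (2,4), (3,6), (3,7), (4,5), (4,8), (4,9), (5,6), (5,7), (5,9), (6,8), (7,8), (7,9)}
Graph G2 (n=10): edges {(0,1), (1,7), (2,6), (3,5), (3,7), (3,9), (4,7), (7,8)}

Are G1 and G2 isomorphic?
No, not isomorphic

The graphs are NOT isomorphic.

Connected components of G1: 1 component(s) with vertex sets [[0, 1, 2, 3, 4, 5, 6, 7, 8, 9]], sizes [10].
Connected components of G2: 2 component(s) with vertex sets [[2, 6], [0, 1, 3, 4, 5, 7, 8, 9]], sizes [2, 8].
The number of connected components (and the multiset of component sizes) is an isomorphism invariant — an isomorphism maps each component of G1 bijectively onto a component of G2. Since G1 has 1 component(s) and G2 has 2, they cannot be isomorphic.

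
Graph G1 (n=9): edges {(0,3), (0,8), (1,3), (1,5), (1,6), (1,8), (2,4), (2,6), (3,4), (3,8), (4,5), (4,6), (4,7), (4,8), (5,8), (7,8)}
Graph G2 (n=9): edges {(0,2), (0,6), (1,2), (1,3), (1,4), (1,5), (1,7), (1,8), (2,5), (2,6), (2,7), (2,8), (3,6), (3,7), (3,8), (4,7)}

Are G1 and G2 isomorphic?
Yes, isomorphic

The graphs are isomorphic.
One valid mapping φ: V(G1) → V(G2): 0→4, 1→3, 2→0, 3→7, 4→2, 5→8, 6→6, 7→5, 8→1

Verify φ preserves adjacency — for each edge of G1, its image is an edge of G2:
  (0,3) → (φ(0),φ(3)) = (4,7) ∈ E(G2) ✓
  (0,8) → (φ(0),φ(8)) = (1,4) ∈ E(G2) ✓
  (1,3) → (φ(1),φ(3)) = (3,7) ∈ E(G2) ✓
  (1,5) → (φ(1),φ(5)) = (3,8) ∈ E(G2) ✓
  (1,6) → (φ(1),φ(6)) = (3,6) ∈ E(G2) ✓
  (1,8) → (φ(1),φ(8)) = (1,3) ∈ E(G2) ✓
  (2,4) → (φ(2),φ(4)) = (0,2) ∈ E(G2) ✓
  (2,6) → (φ(2),φ(6)) = (0,6) ∈ E(G2) ✓
  (3,4) → (φ(3),φ(4)) = (2,7) ∈ E(G2) ✓
  (3,8) → (φ(3),φ(8)) = (1,7) ∈ E(G2) ✓
  (4,5) → (φ(4),φ(5)) = (2,8) ∈ E(G2) ✓
  (4,6) → (φ(4),φ(6)) = (2,6) ∈ E(G2) ✓
  (4,7) → (φ(4),φ(7)) = (2,5) ∈ E(G2) ✓
  (4,8) → (φ(4),φ(8)) = (1,2) ∈ E(G2) ✓
  (5,8) → (φ(5),φ(8)) = (1,8) ∈ E(G2) ✓
  (7,8) → (φ(7),φ(8)) = (1,5) ∈ E(G2) ✓
All 16 edges of G1 map to edges of G2, and |E(G1)| = |E(G2)| = 16, so φ is a bijection on edges as well as vertices. Hence G1 ≅ G2.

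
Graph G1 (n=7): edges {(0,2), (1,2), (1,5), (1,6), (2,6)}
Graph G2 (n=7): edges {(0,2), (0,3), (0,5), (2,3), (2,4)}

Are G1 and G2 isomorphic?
Yes, isomorphic

The graphs are isomorphic.
One valid mapping φ: V(G1) → V(G2): 0→5, 1→2, 2→0, 3→6, 4→1, 5→4, 6→3

Verify φ preserves adjacency — for each edge of G1, its image is an edge of G2:
  (0,2) → (φ(0),φ(2)) = (0,5) ∈ E(G2) ✓
  (1,2) → (φ(1),φ(2)) = (0,2) ∈ E(G2) ✓
  (1,5) → (φ(1),φ(5)) = (2,4) ∈ E(G2) ✓
  (1,6) → (φ(1),φ(6)) = (2,3) ∈ E(G2) ✓
  (2,6) → (φ(2),φ(6)) = (0,3) ∈ E(G2) ✓
All 5 edges of G1 map to edges of G2, and |E(G1)| = |E(G2)| = 5, so φ is a bijection on edges as well as vertices. Hence G1 ≅ G2.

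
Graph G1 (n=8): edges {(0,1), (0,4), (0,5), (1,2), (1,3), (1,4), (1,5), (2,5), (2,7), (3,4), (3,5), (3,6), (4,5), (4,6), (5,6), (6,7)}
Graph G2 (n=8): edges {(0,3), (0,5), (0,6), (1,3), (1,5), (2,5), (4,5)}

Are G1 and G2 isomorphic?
No, not isomorphic

The graphs are NOT isomorphic.

Connected components of G1: 1 component(s) with vertex sets [[0, 1, 2, 3, 4, 5, 6, 7]], sizes [8].
Connected components of G2: 2 component(s) with vertex sets [[7], [0, 1, 2, 3, 4, 5, 6]], sizes [1, 7].
The number of connected components (and the multiset of component sizes) is an isomorphism invariant — an isomorphism maps each component of G1 bijectively onto a component of G2. Since G1 has 1 component(s) and G2 has 2, they cannot be isomorphic.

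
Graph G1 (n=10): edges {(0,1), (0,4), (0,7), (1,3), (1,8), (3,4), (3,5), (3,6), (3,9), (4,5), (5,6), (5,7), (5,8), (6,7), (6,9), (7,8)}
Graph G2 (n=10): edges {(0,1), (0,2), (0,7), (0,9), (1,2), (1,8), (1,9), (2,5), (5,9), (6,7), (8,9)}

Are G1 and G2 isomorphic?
No, not isomorphic

The graphs are NOT isomorphic.

Degrees in G1: deg(0)=3, deg(1)=3, deg(2)=0, deg(3)=5, deg(4)=3, deg(5)=5, deg(6)=4, deg(7)=4, deg(8)=3, deg(9)=2.
Sorted degree sequence of G1: [5, 5, 4, 4, 3, 3, 3, 3, 2, 0].
Degrees in G2: deg(0)=4, deg(1)=4, deg(2)=3, deg(3)=0, deg(4)=0, deg(5)=2, deg(6)=1, deg(7)=2, deg(8)=2, deg(9)=4.
Sorted degree sequence of G2: [4, 4, 4, 3, 2, 2, 2, 1, 0, 0].
The (sorted) degree sequence is an isomorphism invariant, so since G1 and G2 have different degree sequences they cannot be isomorphic.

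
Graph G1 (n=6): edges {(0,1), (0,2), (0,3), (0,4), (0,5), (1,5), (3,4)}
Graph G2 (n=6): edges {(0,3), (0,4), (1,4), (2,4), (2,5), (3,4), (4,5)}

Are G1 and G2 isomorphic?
Yes, isomorphic

The graphs are isomorphic.
One valid mapping φ: V(G1) → V(G2): 0→4, 1→2, 2→1, 3→0, 4→3, 5→5

Verify φ preserves adjacency — for each edge of G1, its image is an edge of G2:
  (0,1) → (φ(0),φ(1)) = (2,4) ∈ E(G2) ✓
  (0,2) → (φ(0),φ(2)) = (1,4) ∈ E(G2) ✓
  (0,3) → (φ(0),φ(3)) = (0,4) ∈ E(G2) ✓
  (0,4) → (φ(0),φ(4)) = (3,4) ∈ E(G2) ✓
  (0,5) → (φ(0),φ(5)) = (4,5) ∈ E(G2) ✓
  (1,5) → (φ(1),φ(5)) = (2,5) ∈ E(G2) ✓
  (3,4) → (φ(3),φ(4)) = (0,3) ∈ E(G2) ✓
All 7 edges of G1 map to edges of G2, and |E(G1)| = |E(G2)| = 7, so φ is a bijection on edges as well as vertices. Hence G1 ≅ G2.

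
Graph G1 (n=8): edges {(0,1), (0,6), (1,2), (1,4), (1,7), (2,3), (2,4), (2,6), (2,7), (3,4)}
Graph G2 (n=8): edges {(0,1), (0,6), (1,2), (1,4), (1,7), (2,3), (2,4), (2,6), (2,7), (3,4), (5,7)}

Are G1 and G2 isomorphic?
No, not isomorphic

The graphs are NOT isomorphic.

Counting edges: G1 has 10 edge(s); G2 has 11 edge(s).
Edge count is an isomorphism invariant (a bijection on vertices induces a bijection on edges), so differing edge counts rule out isomorphism.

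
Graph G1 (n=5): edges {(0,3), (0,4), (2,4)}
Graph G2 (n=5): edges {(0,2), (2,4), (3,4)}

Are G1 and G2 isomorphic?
Yes, isomorphic

The graphs are isomorphic.
One valid mapping φ: V(G1) → V(G2): 0→2, 1→1, 2→3, 3→0, 4→4

Verify φ preserves adjacency — for each edge of G1, its image is an edge of G2:
  (0,3) → (φ(0),φ(3)) = (0,2) ∈ E(G2) ✓
  (0,4) → (φ(0),φ(4)) = (2,4) ∈ E(G2) ✓
  (2,4) → (φ(2),φ(4)) = (3,4) ∈ E(G2) ✓
All 3 edges of G1 map to edges of G2, and |E(G1)| = |E(G2)| = 3, so φ is a bijection on edges as well as vertices. Hence G1 ≅ G2.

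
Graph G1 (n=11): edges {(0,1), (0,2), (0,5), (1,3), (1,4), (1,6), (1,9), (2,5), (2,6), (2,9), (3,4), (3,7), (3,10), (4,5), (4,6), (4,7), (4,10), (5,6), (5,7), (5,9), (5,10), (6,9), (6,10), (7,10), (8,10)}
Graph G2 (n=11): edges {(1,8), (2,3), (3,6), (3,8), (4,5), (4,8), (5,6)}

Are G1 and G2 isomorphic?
No, not isomorphic

The graphs are NOT isomorphic.

Connected components of G1: 1 component(s) with vertex sets [[0, 1, 2, 3, 4, 5, 6, 7, 8, 9, 10]], sizes [11].
Connected components of G2: 5 component(s) with vertex sets [[0], [7], [9], [10], [1, 2, 3, 4, 5, 6, 8]], sizes [1, 1, 1, 1, 7].
The number of connected components (and the multiset of component sizes) is an isomorphism invariant — an isomorphism maps each component of G1 bijectively onto a component of G2. Since G1 has 1 component(s) and G2 has 5, they cannot be isomorphic.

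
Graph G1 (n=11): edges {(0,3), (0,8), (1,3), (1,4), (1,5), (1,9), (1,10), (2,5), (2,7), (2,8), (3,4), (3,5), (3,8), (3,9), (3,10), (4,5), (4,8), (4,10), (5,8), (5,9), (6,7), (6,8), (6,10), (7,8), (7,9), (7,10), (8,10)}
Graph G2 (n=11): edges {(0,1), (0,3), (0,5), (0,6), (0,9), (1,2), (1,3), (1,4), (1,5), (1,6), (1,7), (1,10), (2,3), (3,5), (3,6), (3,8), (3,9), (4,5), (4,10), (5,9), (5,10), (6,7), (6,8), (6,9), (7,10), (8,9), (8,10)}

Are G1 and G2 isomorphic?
Yes, isomorphic

The graphs are isomorphic.
One valid mapping φ: V(G1) → V(G2): 0→2, 1→9, 2→7, 3→3, 4→0, 5→6, 6→4, 7→10, 8→1, 9→8, 10→5

Verify φ preserves adjacency — for each edge of G1, its image is an edge of G2:
  (0,3) → (φ(0),φ(3)) = (2,3) ∈ E(G2) ✓
  (0,8) → (φ(0),φ(8)) = (1,2) ∈ E(G2) ✓
  (1,3) → (φ(1),φ(3)) = (3,9) ∈ E(G2) ✓
  (1,4) → (φ(1),φ(4)) = (0,9) ∈ E(G2) ✓
  (1,5) → (φ(1),φ(5)) = (6,9) ∈ E(G2) ✓
  (1,9) → (φ(1),φ(9)) = (8,9) ∈ E(G2) ✓
  (1,10) → (φ(1),φ(10)) = (5,9) ∈ E(G2) ✓
  (2,5) → (φ(2),φ(5)) = (6,7) ∈ E(G2) ✓
  (2,7) → (φ(2),φ(7)) = (7,10) ∈ E(G2) ✓
  (2,8) → (φ(2),φ(8)) = (1,7) ∈ E(G2) ✓
  (3,4) → (φ(3),φ(4)) = (0,3) ∈ E(G2) ✓
  (3,5) → (φ(3),φ(5)) = (3,6) ∈ E(G2) ✓
  (3,8) → (φ(3),φ(8)) = (1,3) ∈ E(G2) ✓
  (3,9) → (φ(3),φ(9)) = (3,8) ∈ E(G2) ✓
  (3,10) → (φ(3),φ(10)) = (3,5) ∈ E(G2) ✓
  (4,5) → (φ(4),φ(5)) = (0,6) ∈ E(G2) ✓
  (4,8) → (φ(4),φ(8)) = (0,1) ∈ E(G2) ✓
  (4,10) → (φ(4),φ(10)) = (0,5) ∈ E(G2) ✓
  (5,8) → (φ(5),φ(8)) = (1,6) ∈ E(G2) ✓
  (5,9) → (φ(5),φ(9)) = (6,8) ∈ E(G2) ✓
  (6,7) → (φ(6),φ(7)) = (4,10) ∈ E(G2) ✓
  (6,8) → (φ(6),φ(8)) = (1,4) ∈ E(G2) ✓
  (6,10) → (φ(6),φ(10)) = (4,5) ∈ E(G2) ✓
  (7,8) → (φ(7),φ(8)) = (1,10) ∈ E(G2) ✓
  (7,9) → (φ(7),φ(9)) = (8,10) ∈ E(G2) ✓
  (7,10) → (φ(7),φ(10)) = (5,10) ∈ E(G2) ✓
  (8,10) → (φ(8),φ(10)) = (1,5) ∈ E(G2) ✓
All 27 edges of G1 map to edges of G2, and |E(G1)| = |E(G2)| = 27, so φ is a bijection on edges as well as vertices. Hence G1 ≅ G2.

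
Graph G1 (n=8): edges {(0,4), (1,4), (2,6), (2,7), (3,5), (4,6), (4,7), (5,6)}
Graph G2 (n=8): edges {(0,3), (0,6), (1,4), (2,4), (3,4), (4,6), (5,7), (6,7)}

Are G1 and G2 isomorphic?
Yes, isomorphic

The graphs are isomorphic.
One valid mapping φ: V(G1) → V(G2): 0→1, 1→2, 2→0, 3→5, 4→4, 5→7, 6→6, 7→3

Verify φ preserves adjacency — for each edge of G1, its image is an edge of G2:
  (0,4) → (φ(0),φ(4)) = (1,4) ∈ E(G2) ✓
  (1,4) → (φ(1),φ(4)) = (2,4) ∈ E(G2) ✓
  (2,6) → (φ(2),φ(6)) = (0,6) ∈ E(G2) ✓
  (2,7) → (φ(2),φ(7)) = (0,3) ∈ E(G2) ✓
  (3,5) → (φ(3),φ(5)) = (5,7) ∈ E(G2) ✓
  (4,6) → (φ(4),φ(6)) = (4,6) ∈ E(G2) ✓
  (4,7) → (φ(4),φ(7)) = (3,4) ∈ E(G2) ✓
  (5,6) → (φ(5),φ(6)) = (6,7) ∈ E(G2) ✓
All 8 edges of G1 map to edges of G2, and |E(G1)| = |E(G2)| = 8, so φ is a bijection on edges as well as vertices. Hence G1 ≅ G2.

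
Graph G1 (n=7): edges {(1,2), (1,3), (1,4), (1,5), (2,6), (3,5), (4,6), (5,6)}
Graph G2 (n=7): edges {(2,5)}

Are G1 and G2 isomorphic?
No, not isomorphic

The graphs are NOT isomorphic.

Connected components of G1: 2 component(s) with vertex sets [[0], [1, 2, 3, 4, 5, 6]], sizes [1, 6].
Connected components of G2: 6 component(s) with vertex sets [[0], [1], [3], [4], [6], [2, 5]], sizes [1, 1, 1, 1, 1, 2].
The number of connected components (and the multiset of component sizes) is an isomorphism invariant — an isomorphism maps each component of G1 bijectively onto a component of G2. Since G1 has 2 component(s) and G2 has 6, they cannot be isomorphic.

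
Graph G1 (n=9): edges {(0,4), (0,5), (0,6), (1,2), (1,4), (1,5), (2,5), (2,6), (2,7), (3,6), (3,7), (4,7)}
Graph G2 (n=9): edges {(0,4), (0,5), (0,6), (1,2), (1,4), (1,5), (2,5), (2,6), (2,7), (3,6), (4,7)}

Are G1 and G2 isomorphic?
No, not isomorphic

The graphs are NOT isomorphic.

Counting edges: G1 has 12 edge(s); G2 has 11 edge(s).
Edge count is an isomorphism invariant (a bijection on vertices induces a bijection on edges), so differing edge counts rule out isomorphism.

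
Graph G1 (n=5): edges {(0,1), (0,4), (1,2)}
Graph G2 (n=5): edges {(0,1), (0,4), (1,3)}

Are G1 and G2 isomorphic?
Yes, isomorphic

The graphs are isomorphic.
One valid mapping φ: V(G1) → V(G2): 0→1, 1→0, 2→4, 3→2, 4→3

Verify φ preserves adjacency — for each edge of G1, its image is an edge of G2:
  (0,1) → (φ(0),φ(1)) = (0,1) ∈ E(G2) ✓
  (0,4) → (φ(0),φ(4)) = (1,3) ∈ E(G2) ✓
  (1,2) → (φ(1),φ(2)) = (0,4) ∈ E(G2) ✓
All 3 edges of G1 map to edges of G2, and |E(G1)| = |E(G2)| = 3, so φ is a bijection on edges as well as vertices. Hence G1 ≅ G2.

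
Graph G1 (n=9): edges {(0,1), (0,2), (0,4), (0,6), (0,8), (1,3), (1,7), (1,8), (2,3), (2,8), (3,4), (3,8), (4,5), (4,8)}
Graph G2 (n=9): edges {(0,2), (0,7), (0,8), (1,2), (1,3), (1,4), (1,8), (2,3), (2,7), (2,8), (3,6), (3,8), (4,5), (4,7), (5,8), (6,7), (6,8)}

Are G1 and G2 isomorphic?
No, not isomorphic

The graphs are NOT isomorphic.

Degrees in G1: deg(0)=5, deg(1)=4, deg(2)=3, deg(3)=4, deg(4)=4, deg(5)=1, deg(6)=1, deg(7)=1, deg(8)=5.
Sorted degree sequence of G1: [5, 5, 4, 4, 4, 3, 1, 1, 1].
Degrees in G2: deg(0)=3, deg(1)=4, deg(2)=5, deg(3)=4, deg(4)=3, deg(5)=2, deg(6)=3, deg(7)=4, deg(8)=6.
Sorted degree sequence of G2: [6, 5, 4, 4, 4, 3, 3, 3, 2].
The (sorted) degree sequence is an isomorphism invariant, so since G1 and G2 have different degree sequences they cannot be isomorphic.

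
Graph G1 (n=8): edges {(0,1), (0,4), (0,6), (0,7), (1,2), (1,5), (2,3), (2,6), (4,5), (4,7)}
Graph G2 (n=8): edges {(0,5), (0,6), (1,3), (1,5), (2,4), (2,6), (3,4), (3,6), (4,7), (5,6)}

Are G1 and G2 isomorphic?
Yes, isomorphic

The graphs are isomorphic.
One valid mapping φ: V(G1) → V(G2): 0→6, 1→3, 2→4, 3→7, 4→5, 5→1, 6→2, 7→0

Verify φ preserves adjacency — for each edge of G1, its image is an edge of G2:
  (0,1) → (φ(0),φ(1)) = (3,6) ∈ E(G2) ✓
  (0,4) → (φ(0),φ(4)) = (5,6) ∈ E(G2) ✓
  (0,6) → (φ(0),φ(6)) = (2,6) ∈ E(G2) ✓
  (0,7) → (φ(0),φ(7)) = (0,6) ∈ E(G2) ✓
  (1,2) → (φ(1),φ(2)) = (3,4) ∈ E(G2) ✓
  (1,5) → (φ(1),φ(5)) = (1,3) ∈ E(G2) ✓
  (2,3) → (φ(2),φ(3)) = (4,7) ∈ E(G2) ✓
  (2,6) → (φ(2),φ(6)) = (2,4) ∈ E(G2) ✓
  (4,5) → (φ(4),φ(5)) = (1,5) ∈ E(G2) ✓
  (4,7) → (φ(4),φ(7)) = (0,5) ∈ E(G2) ✓
All 10 edges of G1 map to edges of G2, and |E(G1)| = |E(G2)| = 10, so φ is a bijection on edges as well as vertices. Hence G1 ≅ G2.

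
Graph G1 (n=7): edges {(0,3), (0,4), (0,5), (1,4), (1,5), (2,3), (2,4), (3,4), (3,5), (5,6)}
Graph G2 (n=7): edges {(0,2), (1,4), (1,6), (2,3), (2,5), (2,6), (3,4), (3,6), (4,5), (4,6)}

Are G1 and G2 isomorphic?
Yes, isomorphic

The graphs are isomorphic.
One valid mapping φ: V(G1) → V(G2): 0→3, 1→5, 2→1, 3→6, 4→4, 5→2, 6→0

Verify φ preserves adjacency — for each edge of G1, its image is an edge of G2:
  (0,3) → (φ(0),φ(3)) = (3,6) ∈ E(G2) ✓
  (0,4) → (φ(0),φ(4)) = (3,4) ∈ E(G2) ✓
  (0,5) → (φ(0),φ(5)) = (2,3) ∈ E(G2) ✓
  (1,4) → (φ(1),φ(4)) = (4,5) ∈ E(G2) ✓
  (1,5) → (φ(1),φ(5)) = (2,5) ∈ E(G2) ✓
  (2,3) → (φ(2),φ(3)) = (1,6) ∈ E(G2) ✓
  (2,4) → (φ(2),φ(4)) = (1,4) ∈ E(G2) ✓
  (3,4) → (φ(3),φ(4)) = (4,6) ∈ E(G2) ✓
  (3,5) → (φ(3),φ(5)) = (2,6) ∈ E(G2) ✓
  (5,6) → (φ(5),φ(6)) = (0,2) ∈ E(G2) ✓
All 10 edges of G1 map to edges of G2, and |E(G1)| = |E(G2)| = 10, so φ is a bijection on edges as well as vertices. Hence G1 ≅ G2.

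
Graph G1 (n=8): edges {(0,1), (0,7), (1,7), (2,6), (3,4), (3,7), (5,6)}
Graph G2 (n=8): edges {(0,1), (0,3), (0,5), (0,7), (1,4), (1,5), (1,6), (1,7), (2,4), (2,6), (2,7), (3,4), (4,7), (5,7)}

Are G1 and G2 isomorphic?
No, not isomorphic

The graphs are NOT isomorphic.

Degrees in G1: deg(0)=2, deg(1)=2, deg(2)=1, deg(3)=2, deg(4)=1, deg(5)=1, deg(6)=2, deg(7)=3.
Sorted degree sequence of G1: [3, 2, 2, 2, 2, 1, 1, 1].
Degrees in G2: deg(0)=4, deg(1)=5, deg(2)=3, deg(3)=2, deg(4)=4, deg(5)=3, deg(6)=2, deg(7)=5.
Sorted degree sequence of G2: [5, 5, 4, 4, 3, 3, 2, 2].
The (sorted) degree sequence is an isomorphism invariant, so since G1 and G2 have different degree sequences they cannot be isomorphic.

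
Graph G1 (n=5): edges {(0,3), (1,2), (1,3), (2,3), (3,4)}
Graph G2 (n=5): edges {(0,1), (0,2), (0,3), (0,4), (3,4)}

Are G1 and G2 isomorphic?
Yes, isomorphic

The graphs are isomorphic.
One valid mapping φ: V(G1) → V(G2): 0→1, 1→4, 2→3, 3→0, 4→2

Verify φ preserves adjacency — for each edge of G1, its image is an edge of G2:
  (0,3) → (φ(0),φ(3)) = (0,1) ∈ E(G2) ✓
  (1,2) → (φ(1),φ(2)) = (3,4) ∈ E(G2) ✓
  (1,3) → (φ(1),φ(3)) = (0,4) ∈ E(G2) ✓
  (2,3) → (φ(2),φ(3)) = (0,3) ∈ E(G2) ✓
  (3,4) → (φ(3),φ(4)) = (0,2) ∈ E(G2) ✓
All 5 edges of G1 map to edges of G2, and |E(G1)| = |E(G2)| = 5, so φ is a bijection on edges as well as vertices. Hence G1 ≅ G2.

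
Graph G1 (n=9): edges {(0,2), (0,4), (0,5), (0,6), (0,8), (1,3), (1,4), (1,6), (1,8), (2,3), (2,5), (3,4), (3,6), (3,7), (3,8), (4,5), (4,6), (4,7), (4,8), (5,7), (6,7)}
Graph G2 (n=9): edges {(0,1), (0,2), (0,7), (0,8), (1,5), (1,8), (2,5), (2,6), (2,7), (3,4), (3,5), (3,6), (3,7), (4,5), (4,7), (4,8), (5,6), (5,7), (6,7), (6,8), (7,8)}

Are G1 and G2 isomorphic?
Yes, isomorphic

The graphs are isomorphic.
One valid mapping φ: V(G1) → V(G2): 0→8, 1→3, 2→1, 3→5, 4→7, 5→0, 6→6, 7→2, 8→4

Verify φ preserves adjacency — for each edge of G1, its image is an edge of G2:
  (0,2) → (φ(0),φ(2)) = (1,8) ∈ E(G2) ✓
  (0,4) → (φ(0),φ(4)) = (7,8) ∈ E(G2) ✓
  (0,5) → (φ(0),φ(5)) = (0,8) ∈ E(G2) ✓
  (0,6) → (φ(0),φ(6)) = (6,8) ∈ E(G2) ✓
  (0,8) → (φ(0),φ(8)) = (4,8) ∈ E(G2) ✓
  (1,3) → (φ(1),φ(3)) = (3,5) ∈ E(G2) ✓
  (1,4) → (φ(1),φ(4)) = (3,7) ∈ E(G2) ✓
  (1,6) → (φ(1),φ(6)) = (3,6) ∈ E(G2) ✓
  (1,8) → (φ(1),φ(8)) = (3,4) ∈ E(G2) ✓
  (2,3) → (φ(2),φ(3)) = (1,5) ∈ E(G2) ✓
  (2,5) → (φ(2),φ(5)) = (0,1) ∈ E(G2) ✓
  (3,4) → (φ(3),φ(4)) = (5,7) ∈ E(G2) ✓
  (3,6) → (φ(3),φ(6)) = (5,6) ∈ E(G2) ✓
  (3,7) → (φ(3),φ(7)) = (2,5) ∈ E(G2) ✓
  (3,8) → (φ(3),φ(8)) = (4,5) ∈ E(G2) ✓
  (4,5) → (φ(4),φ(5)) = (0,7) ∈ E(G2) ✓
  (4,6) → (φ(4),φ(6)) = (6,7) ∈ E(G2) ✓
  (4,7) → (φ(4),φ(7)) = (2,7) ∈ E(G2) ✓
  (4,8) → (φ(4),φ(8)) = (4,7) ∈ E(G2) ✓
  (5,7) → (φ(5),φ(7)) = (0,2) ∈ E(G2) ✓
  (6,7) → (φ(6),φ(7)) = (2,6) ∈ E(G2) ✓
All 21 edges of G1 map to edges of G2, and |E(G1)| = |E(G2)| = 21, so φ is a bijection on edges as well as vertices. Hence G1 ≅ G2.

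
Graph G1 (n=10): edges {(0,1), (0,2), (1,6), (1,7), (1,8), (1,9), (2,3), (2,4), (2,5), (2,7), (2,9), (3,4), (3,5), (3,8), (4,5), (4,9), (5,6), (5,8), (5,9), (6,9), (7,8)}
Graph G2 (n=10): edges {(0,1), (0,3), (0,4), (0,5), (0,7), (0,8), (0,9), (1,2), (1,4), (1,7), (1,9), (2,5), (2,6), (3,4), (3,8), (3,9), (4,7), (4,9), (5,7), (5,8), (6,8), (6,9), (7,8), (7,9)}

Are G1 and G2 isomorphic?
No, not isomorphic

The graphs are NOT isomorphic.

Degrees in G1: deg(0)=2, deg(1)=5, deg(2)=6, deg(3)=4, deg(4)=4, deg(5)=6, deg(6)=3, deg(7)=3, deg(8)=4, deg(9)=5.
Sorted degree sequence of G1: [6, 6, 5, 5, 4, 4, 4, 3, 3, 2].
Degrees in G2: deg(0)=7, deg(1)=5, deg(2)=3, deg(3)=4, deg(4)=5, deg(5)=4, deg(6)=3, deg(7)=6, deg(8)=5, deg(9)=6.
Sorted degree sequence of G2: [7, 6, 6, 5, 5, 5, 4, 4, 3, 3].
The (sorted) degree sequence is an isomorphism invariant, so since G1 and G2 have different degree sequences they cannot be isomorphic.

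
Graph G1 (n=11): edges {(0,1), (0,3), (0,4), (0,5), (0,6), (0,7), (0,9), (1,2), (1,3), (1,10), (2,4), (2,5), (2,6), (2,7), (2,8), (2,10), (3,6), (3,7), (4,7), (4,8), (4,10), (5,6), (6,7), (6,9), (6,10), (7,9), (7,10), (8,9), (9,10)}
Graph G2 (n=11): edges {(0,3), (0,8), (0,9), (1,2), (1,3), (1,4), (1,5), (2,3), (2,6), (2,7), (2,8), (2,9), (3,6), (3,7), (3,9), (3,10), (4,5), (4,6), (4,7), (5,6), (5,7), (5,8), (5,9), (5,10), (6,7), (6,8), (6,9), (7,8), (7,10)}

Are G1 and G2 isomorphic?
Yes, isomorphic

The graphs are isomorphic.
One valid mapping φ: V(G1) → V(G2): 0→5, 1→1, 2→3, 3→4, 4→9, 5→10, 6→7, 7→6, 8→0, 9→8, 10→2

Verify φ preserves adjacency — for each edge of G1, its image is an edge of G2:
  (0,1) → (φ(0),φ(1)) = (1,5) ∈ E(G2) ✓
  (0,3) → (φ(0),φ(3)) = (4,5) ∈ E(G2) ✓
  (0,4) → (φ(0),φ(4)) = (5,9) ∈ E(G2) ✓
  (0,5) → (φ(0),φ(5)) = (5,10) ∈ E(G2) ✓
  (0,6) → (φ(0),φ(6)) = (5,7) ∈ E(G2) ✓
  (0,7) → (φ(0),φ(7)) = (5,6) ∈ E(G2) ✓
  (0,9) → (φ(0),φ(9)) = (5,8) ∈ E(G2) ✓
  (1,2) → (φ(1),φ(2)) = (1,3) ∈ E(G2) ✓
  (1,3) → (φ(1),φ(3)) = (1,4) ∈ E(G2) ✓
  (1,10) → (φ(1),φ(10)) = (1,2) ∈ E(G2) ✓
  (2,4) → (φ(2),φ(4)) = (3,9) ∈ E(G2) ✓
  (2,5) → (φ(2),φ(5)) = (3,10) ∈ E(G2) ✓
  (2,6) → (φ(2),φ(6)) = (3,7) ∈ E(G2) ✓
  (2,7) → (φ(2),φ(7)) = (3,6) ∈ E(G2) ✓
  (2,8) → (φ(2),φ(8)) = (0,3) ∈ E(G2) ✓
  (2,10) → (φ(2),φ(10)) = (2,3) ∈ E(G2) ✓
  (3,6) → (φ(3),φ(6)) = (4,7) ∈ E(G2) ✓
  (3,7) → (φ(3),φ(7)) = (4,6) ∈ E(G2) ✓
  (4,7) → (φ(4),φ(7)) = (6,9) ∈ E(G2) ✓
  (4,8) → (φ(4),φ(8)) = (0,9) ∈ E(G2) ✓
  (4,10) → (φ(4),φ(10)) = (2,9) ∈ E(G2) ✓
  (5,6) → (φ(5),φ(6)) = (7,10) ∈ E(G2) ✓
  (6,7) → (φ(6),φ(7)) = (6,7) ∈ E(G2) ✓
  (6,9) → (φ(6),φ(9)) = (7,8) ∈ E(G2) ✓
  (6,10) → (φ(6),φ(10)) = (2,7) ∈ E(G2) ✓
  (7,9) → (φ(7),φ(9)) = (6,8) ∈ E(G2) ✓
  (7,10) → (φ(7),φ(10)) = (2,6) ∈ E(G2) ✓
  (8,9) → (φ(8),φ(9)) = (0,8) ∈ E(G2) ✓
  (9,10) → (φ(9),φ(10)) = (2,8) ∈ E(G2) ✓
All 29 edges of G1 map to edges of G2, and |E(G1)| = |E(G2)| = 29, so φ is a bijection on edges as well as vertices. Hence G1 ≅ G2.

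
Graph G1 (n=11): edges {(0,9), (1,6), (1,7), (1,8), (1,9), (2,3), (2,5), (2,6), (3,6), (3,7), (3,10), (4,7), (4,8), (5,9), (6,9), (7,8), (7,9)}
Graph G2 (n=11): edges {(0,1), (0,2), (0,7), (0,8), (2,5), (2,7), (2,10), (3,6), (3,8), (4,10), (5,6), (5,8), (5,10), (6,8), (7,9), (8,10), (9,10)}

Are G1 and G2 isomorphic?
Yes, isomorphic

The graphs are isomorphic.
One valid mapping φ: V(G1) → V(G2): 0→4, 1→5, 2→7, 3→0, 4→3, 5→9, 6→2, 7→8, 8→6, 9→10, 10→1

Verify φ preserves adjacency — for each edge of G1, its image is an edge of G2:
  (0,9) → (φ(0),φ(9)) = (4,10) ∈ E(G2) ✓
  (1,6) → (φ(1),φ(6)) = (2,5) ∈ E(G2) ✓
  (1,7) → (φ(1),φ(7)) = (5,8) ∈ E(G2) ✓
  (1,8) → (φ(1),φ(8)) = (5,6) ∈ E(G2) ✓
  (1,9) → (φ(1),φ(9)) = (5,10) ∈ E(G2) ✓
  (2,3) → (φ(2),φ(3)) = (0,7) ∈ E(G2) ✓
  (2,5) → (φ(2),φ(5)) = (7,9) ∈ E(G2) ✓
  (2,6) → (φ(2),φ(6)) = (2,7) ∈ E(G2) ✓
  (3,6) → (φ(3),φ(6)) = (0,2) ∈ E(G2) ✓
  (3,7) → (φ(3),φ(7)) = (0,8) ∈ E(G2) ✓
  (3,10) → (φ(3),φ(10)) = (0,1) ∈ E(G2) ✓
  (4,7) → (φ(4),φ(7)) = (3,8) ∈ E(G2) ✓
  (4,8) → (φ(4),φ(8)) = (3,6) ∈ E(G2) ✓
  (5,9) → (φ(5),φ(9)) = (9,10) ∈ E(G2) ✓
  (6,9) → (φ(6),φ(9)) = (2,10) ∈ E(G2) ✓
  (7,8) → (φ(7),φ(8)) = (6,8) ∈ E(G2) ✓
  (7,9) → (φ(7),φ(9)) = (8,10) ∈ E(G2) ✓
All 17 edges of G1 map to edges of G2, and |E(G1)| = |E(G2)| = 17, so φ is a bijection on edges as well as vertices. Hence G1 ≅ G2.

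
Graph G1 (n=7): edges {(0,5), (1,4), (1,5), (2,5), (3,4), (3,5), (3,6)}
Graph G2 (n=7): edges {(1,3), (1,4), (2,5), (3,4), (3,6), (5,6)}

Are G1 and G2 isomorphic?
No, not isomorphic

The graphs are NOT isomorphic.

Connected components of G1: 1 component(s) with vertex sets [[0, 1, 2, 3, 4, 5, 6]], sizes [7].
Connected components of G2: 2 component(s) with vertex sets [[0], [1, 2, 3, 4, 5, 6]], sizes [1, 6].
The number of connected components (and the multiset of component sizes) is an isomorphism invariant — an isomorphism maps each component of G1 bijectively onto a component of G2. Since G1 has 1 component(s) and G2 has 2, they cannot be isomorphic.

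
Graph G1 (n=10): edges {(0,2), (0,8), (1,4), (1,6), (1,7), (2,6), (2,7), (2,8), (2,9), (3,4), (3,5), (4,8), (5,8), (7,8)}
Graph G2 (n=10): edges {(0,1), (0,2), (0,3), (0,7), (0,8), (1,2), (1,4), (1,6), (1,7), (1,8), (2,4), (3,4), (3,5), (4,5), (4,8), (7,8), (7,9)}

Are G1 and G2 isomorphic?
No, not isomorphic

The graphs are NOT isomorphic.

Counting triangles (3-cliques): G1 has 2, G2 has 8.
Triangle count is an isomorphism invariant, so differing triangle counts rule out isomorphism.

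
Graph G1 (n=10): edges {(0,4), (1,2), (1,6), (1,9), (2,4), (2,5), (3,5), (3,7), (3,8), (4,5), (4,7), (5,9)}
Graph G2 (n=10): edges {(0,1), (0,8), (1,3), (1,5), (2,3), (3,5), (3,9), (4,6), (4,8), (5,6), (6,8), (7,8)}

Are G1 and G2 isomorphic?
No, not isomorphic

The graphs are NOT isomorphic.

Counting triangles (3-cliques): G1 has 1, G2 has 2.
Triangle count is an isomorphism invariant, so differing triangle counts rule out isomorphism.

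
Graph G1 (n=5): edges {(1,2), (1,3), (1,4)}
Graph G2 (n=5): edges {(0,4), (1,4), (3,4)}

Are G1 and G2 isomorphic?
Yes, isomorphic

The graphs are isomorphic.
One valid mapping φ: V(G1) → V(G2): 0→2, 1→4, 2→3, 3→1, 4→0

Verify φ preserves adjacency — for each edge of G1, its image is an edge of G2:
  (1,2) → (φ(1),φ(2)) = (3,4) ∈ E(G2) ✓
  (1,3) → (φ(1),φ(3)) = (1,4) ∈ E(G2) ✓
  (1,4) → (φ(1),φ(4)) = (0,4) ∈ E(G2) ✓
All 3 edges of G1 map to edges of G2, and |E(G1)| = |E(G2)| = 3, so φ is a bijection on edges as well as vertices. Hence G1 ≅ G2.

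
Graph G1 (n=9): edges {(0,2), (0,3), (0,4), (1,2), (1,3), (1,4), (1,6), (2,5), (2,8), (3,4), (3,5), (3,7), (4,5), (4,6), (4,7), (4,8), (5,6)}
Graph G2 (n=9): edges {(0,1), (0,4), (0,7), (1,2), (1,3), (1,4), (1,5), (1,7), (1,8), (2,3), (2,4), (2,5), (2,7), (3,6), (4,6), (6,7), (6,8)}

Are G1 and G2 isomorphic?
Yes, isomorphic

The graphs are isomorphic.
One valid mapping φ: V(G1) → V(G2): 0→3, 1→4, 2→6, 3→2, 4→1, 5→7, 6→0, 7→5, 8→8

Verify φ preserves adjacency — for each edge of G1, its image is an edge of G2:
  (0,2) → (φ(0),φ(2)) = (3,6) ∈ E(G2) ✓
  (0,3) → (φ(0),φ(3)) = (2,3) ∈ E(G2) ✓
  (0,4) → (φ(0),φ(4)) = (1,3) ∈ E(G2) ✓
  (1,2) → (φ(1),φ(2)) = (4,6) ∈ E(G2) ✓
  (1,3) → (φ(1),φ(3)) = (2,4) ∈ E(G2) ✓
  (1,4) → (φ(1),φ(4)) = (1,4) ∈ E(G2) ✓
  (1,6) → (φ(1),φ(6)) = (0,4) ∈ E(G2) ✓
  (2,5) → (φ(2),φ(5)) = (6,7) ∈ E(G2) ✓
  (2,8) → (φ(2),φ(8)) = (6,8) ∈ E(G2) ✓
  (3,4) → (φ(3),φ(4)) = (1,2) ∈ E(G2) ✓
  (3,5) → (φ(3),φ(5)) = (2,7) ∈ E(G2) ✓
  (3,7) → (φ(3),φ(7)) = (2,5) ∈ E(G2) ✓
  (4,5) → (φ(4),φ(5)) = (1,7) ∈ E(G2) ✓
  (4,6) → (φ(4),φ(6)) = (0,1) ∈ E(G2) ✓
  (4,7) → (φ(4),φ(7)) = (1,5) ∈ E(G2) ✓
  (4,8) → (φ(4),φ(8)) = (1,8) ∈ E(G2) ✓
  (5,6) → (φ(5),φ(6)) = (0,7) ∈ E(G2) ✓
All 17 edges of G1 map to edges of G2, and |E(G1)| = |E(G2)| = 17, so φ is a bijection on edges as well as vertices. Hence G1 ≅ G2.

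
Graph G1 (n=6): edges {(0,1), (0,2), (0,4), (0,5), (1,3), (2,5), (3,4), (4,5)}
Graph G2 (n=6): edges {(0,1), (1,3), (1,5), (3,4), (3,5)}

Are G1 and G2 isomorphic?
No, not isomorphic

The graphs are NOT isomorphic.

Connected components of G1: 1 component(s) with vertex sets [[0, 1, 2, 3, 4, 5]], sizes [6].
Connected components of G2: 2 component(s) with vertex sets [[2], [0, 1, 3, 4, 5]], sizes [1, 5].
The number of connected components (and the multiset of component sizes) is an isomorphism invariant — an isomorphism maps each component of G1 bijectively onto a component of G2. Since G1 has 1 component(s) and G2 has 2, they cannot be isomorphic.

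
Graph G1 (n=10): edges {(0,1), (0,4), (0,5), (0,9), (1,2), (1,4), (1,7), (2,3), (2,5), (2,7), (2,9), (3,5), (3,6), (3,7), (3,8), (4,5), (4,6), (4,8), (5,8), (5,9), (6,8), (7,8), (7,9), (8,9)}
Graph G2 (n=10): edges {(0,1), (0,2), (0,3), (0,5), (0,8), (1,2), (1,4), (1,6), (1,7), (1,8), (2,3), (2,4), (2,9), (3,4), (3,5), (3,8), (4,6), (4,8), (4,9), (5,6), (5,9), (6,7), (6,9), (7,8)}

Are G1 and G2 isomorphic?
Yes, isomorphic

The graphs are isomorphic.
One valid mapping φ: V(G1) → V(G2): 0→9, 1→5, 2→3, 3→8, 4→6, 5→4, 6→7, 7→0, 8→1, 9→2

Verify φ preserves adjacency — for each edge of G1, its image is an edge of G2:
  (0,1) → (φ(0),φ(1)) = (5,9) ∈ E(G2) ✓
  (0,4) → (φ(0),φ(4)) = (6,9) ∈ E(G2) ✓
  (0,5) → (φ(0),φ(5)) = (4,9) ∈ E(G2) ✓
  (0,9) → (φ(0),φ(9)) = (2,9) ∈ E(G2) ✓
  (1,2) → (φ(1),φ(2)) = (3,5) ∈ E(G2) ✓
  (1,4) → (φ(1),φ(4)) = (5,6) ∈ E(G2) ✓
  (1,7) → (φ(1),φ(7)) = (0,5) ∈ E(G2) ✓
  (2,3) → (φ(2),φ(3)) = (3,8) ∈ E(G2) ✓
  (2,5) → (φ(2),φ(5)) = (3,4) ∈ E(G2) ✓
  (2,7) → (φ(2),φ(7)) = (0,3) ∈ E(G2) ✓
  (2,9) → (φ(2),φ(9)) = (2,3) ∈ E(G2) ✓
  (3,5) → (φ(3),φ(5)) = (4,8) ∈ E(G2) ✓
  (3,6) → (φ(3),φ(6)) = (7,8) ∈ E(G2) ✓
  (3,7) → (φ(3),φ(7)) = (0,8) ∈ E(G2) ✓
  (3,8) → (φ(3),φ(8)) = (1,8) ∈ E(G2) ✓
  (4,5) → (φ(4),φ(5)) = (4,6) ∈ E(G2) ✓
  (4,6) → (φ(4),φ(6)) = (6,7) ∈ E(G2) ✓
  (4,8) → (φ(4),φ(8)) = (1,6) ∈ E(G2) ✓
  (5,8) → (φ(5),φ(8)) = (1,4) ∈ E(G2) ✓
  (5,9) → (φ(5),φ(9)) = (2,4) ∈ E(G2) ✓
  (6,8) → (φ(6),φ(8)) = (1,7) ∈ E(G2) ✓
  (7,8) → (φ(7),φ(8)) = (0,1) ∈ E(G2) ✓
  (7,9) → (φ(7),φ(9)) = (0,2) ∈ E(G2) ✓
  (8,9) → (φ(8),φ(9)) = (1,2) ∈ E(G2) ✓
All 24 edges of G1 map to edges of G2, and |E(G1)| = |E(G2)| = 24, so φ is a bijection on edges as well as vertices. Hence G1 ≅ G2.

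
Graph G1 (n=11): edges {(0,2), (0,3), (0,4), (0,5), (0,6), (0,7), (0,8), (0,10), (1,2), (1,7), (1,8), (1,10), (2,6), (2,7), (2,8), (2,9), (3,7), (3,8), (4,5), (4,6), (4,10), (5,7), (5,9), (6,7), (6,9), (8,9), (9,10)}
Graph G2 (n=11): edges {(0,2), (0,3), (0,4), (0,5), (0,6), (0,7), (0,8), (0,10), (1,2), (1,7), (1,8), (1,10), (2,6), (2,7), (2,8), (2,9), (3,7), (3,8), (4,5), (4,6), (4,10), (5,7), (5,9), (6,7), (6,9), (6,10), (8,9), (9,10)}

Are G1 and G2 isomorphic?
No, not isomorphic

The graphs are NOT isomorphic.

Counting edges: G1 has 27 edge(s); G2 has 28 edge(s).
Edge count is an isomorphism invariant (a bijection on vertices induces a bijection on edges), so differing edge counts rule out isomorphism.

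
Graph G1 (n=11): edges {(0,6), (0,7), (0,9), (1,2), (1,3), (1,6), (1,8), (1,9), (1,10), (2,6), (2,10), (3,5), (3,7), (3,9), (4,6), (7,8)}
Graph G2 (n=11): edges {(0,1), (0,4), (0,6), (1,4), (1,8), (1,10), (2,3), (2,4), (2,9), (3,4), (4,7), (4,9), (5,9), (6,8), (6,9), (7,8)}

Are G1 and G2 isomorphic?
Yes, isomorphic

The graphs are isomorphic.
One valid mapping φ: V(G1) → V(G2): 0→6, 1→4, 2→2, 3→1, 4→5, 5→10, 6→9, 7→8, 8→7, 9→0, 10→3

Verify φ preserves adjacency — for each edge of G1, its image is an edge of G2:
  (0,6) → (φ(0),φ(6)) = (6,9) ∈ E(G2) ✓
  (0,7) → (φ(0),φ(7)) = (6,8) ∈ E(G2) ✓
  (0,9) → (φ(0),φ(9)) = (0,6) ∈ E(G2) ✓
  (1,2) → (φ(1),φ(2)) = (2,4) ∈ E(G2) ✓
  (1,3) → (φ(1),φ(3)) = (1,4) ∈ E(G2) ✓
  (1,6) → (φ(1),φ(6)) = (4,9) ∈ E(G2) ✓
  (1,8) → (φ(1),φ(8)) = (4,7) ∈ E(G2) ✓
  (1,9) → (φ(1),φ(9)) = (0,4) ∈ E(G2) ✓
  (1,10) → (φ(1),φ(10)) = (3,4) ∈ E(G2) ✓
  (2,6) → (φ(2),φ(6)) = (2,9) ∈ E(G2) ✓
  (2,10) → (φ(2),φ(10)) = (2,3) ∈ E(G2) ✓
  (3,5) → (φ(3),φ(5)) = (1,10) ∈ E(G2) ✓
  (3,7) → (φ(3),φ(7)) = (1,8) ∈ E(G2) ✓
  (3,9) → (φ(3),φ(9)) = (0,1) ∈ E(G2) ✓
  (4,6) → (φ(4),φ(6)) = (5,9) ∈ E(G2) ✓
  (7,8) → (φ(7),φ(8)) = (7,8) ∈ E(G2) ✓
All 16 edges of G1 map to edges of G2, and |E(G1)| = |E(G2)| = 16, so φ is a bijection on edges as well as vertices. Hence G1 ≅ G2.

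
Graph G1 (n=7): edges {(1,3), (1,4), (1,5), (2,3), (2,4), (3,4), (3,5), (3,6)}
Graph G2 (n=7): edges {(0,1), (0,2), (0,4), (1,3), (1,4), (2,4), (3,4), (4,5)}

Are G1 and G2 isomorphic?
Yes, isomorphic

The graphs are isomorphic.
One valid mapping φ: V(G1) → V(G2): 0→6, 1→1, 2→2, 3→4, 4→0, 5→3, 6→5

Verify φ preserves adjacency — for each edge of G1, its image is an edge of G2:
  (1,3) → (φ(1),φ(3)) = (1,4) ∈ E(G2) ✓
  (1,4) → (φ(1),φ(4)) = (0,1) ∈ E(G2) ✓
  (1,5) → (φ(1),φ(5)) = (1,3) ∈ E(G2) ✓
  (2,3) → (φ(2),φ(3)) = (2,4) ∈ E(G2) ✓
  (2,4) → (φ(2),φ(4)) = (0,2) ∈ E(G2) ✓
  (3,4) → (φ(3),φ(4)) = (0,4) ∈ E(G2) ✓
  (3,5) → (φ(3),φ(5)) = (3,4) ∈ E(G2) ✓
  (3,6) → (φ(3),φ(6)) = (4,5) ∈ E(G2) ✓
All 8 edges of G1 map to edges of G2, and |E(G1)| = |E(G2)| = 8, so φ is a bijection on edges as well as vertices. Hence G1 ≅ G2.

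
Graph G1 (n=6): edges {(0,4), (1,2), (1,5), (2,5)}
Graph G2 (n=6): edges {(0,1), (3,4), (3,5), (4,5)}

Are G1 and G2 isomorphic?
Yes, isomorphic

The graphs are isomorphic.
One valid mapping φ: V(G1) → V(G2): 0→0, 1→5, 2→4, 3→2, 4→1, 5→3

Verify φ preserves adjacency — for each edge of G1, its image is an edge of G2:
  (0,4) → (φ(0),φ(4)) = (0,1) ∈ E(G2) ✓
  (1,2) → (φ(1),φ(2)) = (4,5) ∈ E(G2) ✓
  (1,5) → (φ(1),φ(5)) = (3,5) ∈ E(G2) ✓
  (2,5) → (φ(2),φ(5)) = (3,4) ∈ E(G2) ✓
All 4 edges of G1 map to edges of G2, and |E(G1)| = |E(G2)| = 4, so φ is a bijection on edges as well as vertices. Hence G1 ≅ G2.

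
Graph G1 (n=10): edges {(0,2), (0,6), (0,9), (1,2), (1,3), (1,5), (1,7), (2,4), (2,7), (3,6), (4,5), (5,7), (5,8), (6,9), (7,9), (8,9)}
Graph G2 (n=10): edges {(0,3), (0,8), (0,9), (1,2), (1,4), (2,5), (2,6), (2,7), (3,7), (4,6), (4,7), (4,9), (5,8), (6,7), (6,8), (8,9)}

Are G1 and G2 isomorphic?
Yes, isomorphic

The graphs are isomorphic.
One valid mapping φ: V(G1) → V(G2): 0→9, 1→7, 2→4, 3→3, 4→1, 5→2, 6→0, 7→6, 8→5, 9→8

Verify φ preserves adjacency — for each edge of G1, its image is an edge of G2:
  (0,2) → (φ(0),φ(2)) = (4,9) ∈ E(G2) ✓
  (0,6) → (φ(0),φ(6)) = (0,9) ∈ E(G2) ✓
  (0,9) → (φ(0),φ(9)) = (8,9) ∈ E(G2) ✓
  (1,2) → (φ(1),φ(2)) = (4,7) ∈ E(G2) ✓
  (1,3) → (φ(1),φ(3)) = (3,7) ∈ E(G2) ✓
  (1,5) → (φ(1),φ(5)) = (2,7) ∈ E(G2) ✓
  (1,7) → (φ(1),φ(7)) = (6,7) ∈ E(G2) ✓
  (2,4) → (φ(2),φ(4)) = (1,4) ∈ E(G2) ✓
  (2,7) → (φ(2),φ(7)) = (4,6) ∈ E(G2) ✓
  (3,6) → (φ(3),φ(6)) = (0,3) ∈ E(G2) ✓
  (4,5) → (φ(4),φ(5)) = (1,2) ∈ E(G2) ✓
  (5,7) → (φ(5),φ(7)) = (2,6) ∈ E(G2) ✓
  (5,8) → (φ(5),φ(8)) = (2,5) ∈ E(G2) ✓
  (6,9) → (φ(6),φ(9)) = (0,8) ∈ E(G2) ✓
  (7,9) → (φ(7),φ(9)) = (6,8) ∈ E(G2) ✓
  (8,9) → (φ(8),φ(9)) = (5,8) ∈ E(G2) ✓
All 16 edges of G1 map to edges of G2, and |E(G1)| = |E(G2)| = 16, so φ is a bijection on edges as well as vertices. Hence G1 ≅ G2.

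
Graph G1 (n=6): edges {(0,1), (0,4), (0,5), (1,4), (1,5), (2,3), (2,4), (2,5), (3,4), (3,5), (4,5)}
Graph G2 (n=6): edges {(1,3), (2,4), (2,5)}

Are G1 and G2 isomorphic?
No, not isomorphic

The graphs are NOT isomorphic.

Connected components of G1: 1 component(s) with vertex sets [[0, 1, 2, 3, 4, 5]], sizes [6].
Connected components of G2: 3 component(s) with vertex sets [[0], [1, 3], [2, 4, 5]], sizes [1, 2, 3].
The number of connected components (and the multiset of component sizes) is an isomorphism invariant — an isomorphism maps each component of G1 bijectively onto a component of G2. Since G1 has 1 component(s) and G2 has 3, they cannot be isomorphic.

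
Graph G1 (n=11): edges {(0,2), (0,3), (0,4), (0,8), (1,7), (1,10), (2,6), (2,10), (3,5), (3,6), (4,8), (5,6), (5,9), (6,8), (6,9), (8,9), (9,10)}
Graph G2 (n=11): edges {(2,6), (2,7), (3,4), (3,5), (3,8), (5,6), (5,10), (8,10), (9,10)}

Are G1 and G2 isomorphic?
No, not isomorphic

The graphs are NOT isomorphic.

Connected components of G1: 1 component(s) with vertex sets [[0, 1, 2, 3, 4, 5, 6, 7, 8, 9, 10]], sizes [11].
Connected components of G2: 3 component(s) with vertex sets [[0], [1], [2, 3, 4, 5, 6, 7, 8, 9, 10]], sizes [1, 1, 9].
The number of connected components (and the multiset of component sizes) is an isomorphism invariant — an isomorphism maps each component of G1 bijectively onto a component of G2. Since G1 has 1 component(s) and G2 has 3, they cannot be isomorphic.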